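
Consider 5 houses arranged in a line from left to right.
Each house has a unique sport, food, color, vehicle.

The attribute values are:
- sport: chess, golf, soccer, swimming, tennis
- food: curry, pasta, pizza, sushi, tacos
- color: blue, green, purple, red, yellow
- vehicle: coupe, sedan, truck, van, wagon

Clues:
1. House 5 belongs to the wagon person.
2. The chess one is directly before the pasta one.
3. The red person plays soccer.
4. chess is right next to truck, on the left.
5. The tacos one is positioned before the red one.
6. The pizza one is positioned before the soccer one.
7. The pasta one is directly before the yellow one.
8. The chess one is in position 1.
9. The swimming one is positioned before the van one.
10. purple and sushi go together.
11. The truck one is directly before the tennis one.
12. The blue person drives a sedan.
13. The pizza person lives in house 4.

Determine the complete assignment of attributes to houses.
Solution:

House | Sport | Food | Color | Vehicle
--------------------------------------
  1   | chess | sushi | purple | coupe
  2   | swimming | pasta | green | truck
  3   | tennis | tacos | yellow | van
  4   | golf | pizza | blue | sedan
  5   | soccer | curry | red | wagon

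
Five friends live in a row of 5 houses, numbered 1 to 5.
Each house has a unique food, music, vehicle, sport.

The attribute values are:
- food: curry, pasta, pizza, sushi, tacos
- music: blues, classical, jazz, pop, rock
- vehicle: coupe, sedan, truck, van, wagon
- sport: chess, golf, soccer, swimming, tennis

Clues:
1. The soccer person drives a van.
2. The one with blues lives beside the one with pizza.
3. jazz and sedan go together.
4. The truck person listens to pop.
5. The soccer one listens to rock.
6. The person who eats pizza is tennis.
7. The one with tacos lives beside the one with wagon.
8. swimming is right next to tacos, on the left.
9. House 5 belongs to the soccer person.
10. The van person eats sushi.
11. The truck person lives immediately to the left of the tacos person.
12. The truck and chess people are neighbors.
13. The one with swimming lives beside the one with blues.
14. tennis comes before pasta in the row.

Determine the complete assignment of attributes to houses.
Solution:

House | Food | Music | Vehicle | Sport
--------------------------------------
  1   | curry | pop | truck | swimming
  2   | tacos | blues | coupe | chess
  3   | pizza | classical | wagon | tennis
  4   | pasta | jazz | sedan | golf
  5   | sushi | rock | van | soccer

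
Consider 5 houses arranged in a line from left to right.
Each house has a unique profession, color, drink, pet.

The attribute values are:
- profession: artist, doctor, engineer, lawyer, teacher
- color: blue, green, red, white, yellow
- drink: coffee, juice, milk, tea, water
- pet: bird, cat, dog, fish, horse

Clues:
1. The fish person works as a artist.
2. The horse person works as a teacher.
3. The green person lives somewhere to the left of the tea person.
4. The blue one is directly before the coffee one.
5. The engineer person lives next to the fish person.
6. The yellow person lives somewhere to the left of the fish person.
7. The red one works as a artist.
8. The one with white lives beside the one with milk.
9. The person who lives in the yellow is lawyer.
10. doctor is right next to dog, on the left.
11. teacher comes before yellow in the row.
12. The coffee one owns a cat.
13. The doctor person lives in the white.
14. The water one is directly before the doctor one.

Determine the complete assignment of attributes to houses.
Solution:

House | Profession | Color | Drink | Pet
----------------------------------------
  1   | teacher | blue | water | horse
  2   | doctor | white | coffee | cat
  3   | lawyer | yellow | milk | dog
  4   | engineer | green | juice | bird
  5   | artist | red | tea | fish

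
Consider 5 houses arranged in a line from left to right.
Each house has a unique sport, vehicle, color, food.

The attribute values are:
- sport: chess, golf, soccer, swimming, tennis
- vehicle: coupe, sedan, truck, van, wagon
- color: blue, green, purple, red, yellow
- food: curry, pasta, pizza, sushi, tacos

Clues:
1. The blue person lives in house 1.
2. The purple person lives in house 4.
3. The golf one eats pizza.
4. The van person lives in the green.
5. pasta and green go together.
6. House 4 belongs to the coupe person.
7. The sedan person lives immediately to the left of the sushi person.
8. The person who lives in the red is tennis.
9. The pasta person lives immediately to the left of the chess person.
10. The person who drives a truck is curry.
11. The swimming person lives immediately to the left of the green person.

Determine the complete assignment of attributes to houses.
Solution:

House | Sport | Vehicle | Color | Food
--------------------------------------
  1   | golf | sedan | blue | pizza
  2   | swimming | wagon | yellow | sushi
  3   | soccer | van | green | pasta
  4   | chess | coupe | purple | tacos
  5   | tennis | truck | red | curry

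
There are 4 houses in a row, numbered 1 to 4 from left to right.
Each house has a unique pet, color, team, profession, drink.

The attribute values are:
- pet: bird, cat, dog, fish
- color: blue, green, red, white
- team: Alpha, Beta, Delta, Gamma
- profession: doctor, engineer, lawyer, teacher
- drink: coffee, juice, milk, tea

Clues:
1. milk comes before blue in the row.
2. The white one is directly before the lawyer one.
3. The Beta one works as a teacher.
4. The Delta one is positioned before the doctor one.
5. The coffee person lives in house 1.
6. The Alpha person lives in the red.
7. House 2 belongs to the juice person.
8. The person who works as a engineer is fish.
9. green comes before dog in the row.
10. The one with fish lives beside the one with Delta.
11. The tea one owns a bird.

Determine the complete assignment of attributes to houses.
Solution:

House | Pet | Color | Team | Profession | Drink
-----------------------------------------------
  1   | fish | white | Gamma | engineer | coffee
  2   | cat | green | Delta | lawyer | juice
  3   | dog | red | Alpha | doctor | milk
  4   | bird | blue | Beta | teacher | tea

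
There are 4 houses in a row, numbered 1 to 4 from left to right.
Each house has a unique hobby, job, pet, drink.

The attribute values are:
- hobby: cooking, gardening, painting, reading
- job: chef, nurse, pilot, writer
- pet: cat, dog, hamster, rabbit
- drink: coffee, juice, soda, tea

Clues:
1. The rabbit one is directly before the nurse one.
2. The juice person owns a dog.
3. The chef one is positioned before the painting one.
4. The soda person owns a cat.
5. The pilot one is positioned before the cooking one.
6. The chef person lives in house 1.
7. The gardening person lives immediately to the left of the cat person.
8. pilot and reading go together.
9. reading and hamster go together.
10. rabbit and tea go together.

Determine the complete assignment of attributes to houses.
Solution:

House | Hobby | Job | Pet | Drink
---------------------------------
  1   | gardening | chef | rabbit | tea
  2   | painting | nurse | cat | soda
  3   | reading | pilot | hamster | coffee
  4   | cooking | writer | dog | juice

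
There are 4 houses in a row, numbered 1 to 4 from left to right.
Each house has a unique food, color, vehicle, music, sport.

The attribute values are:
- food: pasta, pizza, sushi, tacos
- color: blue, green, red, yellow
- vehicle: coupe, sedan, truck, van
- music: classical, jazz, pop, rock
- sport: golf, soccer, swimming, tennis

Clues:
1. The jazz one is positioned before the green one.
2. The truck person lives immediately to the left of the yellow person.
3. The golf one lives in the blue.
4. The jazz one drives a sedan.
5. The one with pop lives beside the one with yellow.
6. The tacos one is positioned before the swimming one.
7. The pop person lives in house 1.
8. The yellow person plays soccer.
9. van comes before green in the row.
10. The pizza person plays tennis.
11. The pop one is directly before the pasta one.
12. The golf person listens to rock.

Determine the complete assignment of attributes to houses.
Solution:

House | Food | Color | Vehicle | Music | Sport
----------------------------------------------
  1   | pizza | red | truck | pop | tennis
  2   | pasta | yellow | sedan | jazz | soccer
  3   | tacos | blue | van | rock | golf
  4   | sushi | green | coupe | classical | swimming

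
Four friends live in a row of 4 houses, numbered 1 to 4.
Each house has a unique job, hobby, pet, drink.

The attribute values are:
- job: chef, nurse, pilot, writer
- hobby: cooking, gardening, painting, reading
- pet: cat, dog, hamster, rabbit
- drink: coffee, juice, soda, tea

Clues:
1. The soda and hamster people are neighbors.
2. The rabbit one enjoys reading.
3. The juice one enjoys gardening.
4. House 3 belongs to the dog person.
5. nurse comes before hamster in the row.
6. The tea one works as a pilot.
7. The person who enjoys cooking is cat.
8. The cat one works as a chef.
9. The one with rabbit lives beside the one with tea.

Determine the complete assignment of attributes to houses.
Solution:

House | Job | Hobby | Pet | Drink
---------------------------------
  1   | nurse | reading | rabbit | soda
  2   | pilot | painting | hamster | tea
  3   | writer | gardening | dog | juice
  4   | chef | cooking | cat | coffee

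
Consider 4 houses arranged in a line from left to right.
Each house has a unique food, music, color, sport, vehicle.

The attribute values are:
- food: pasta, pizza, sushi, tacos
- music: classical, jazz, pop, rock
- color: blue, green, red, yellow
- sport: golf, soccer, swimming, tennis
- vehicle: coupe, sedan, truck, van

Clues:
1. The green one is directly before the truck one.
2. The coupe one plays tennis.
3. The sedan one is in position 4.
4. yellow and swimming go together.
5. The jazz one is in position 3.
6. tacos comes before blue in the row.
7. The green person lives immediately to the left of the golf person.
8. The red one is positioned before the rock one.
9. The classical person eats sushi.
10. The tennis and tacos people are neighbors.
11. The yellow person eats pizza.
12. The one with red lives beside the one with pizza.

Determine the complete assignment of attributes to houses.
Solution:

House | Food | Music | Color | Sport | Vehicle
----------------------------------------------
  1   | sushi | classical | green | tennis | coupe
  2   | tacos | pop | red | golf | truck
  3   | pizza | jazz | yellow | swimming | van
  4   | pasta | rock | blue | soccer | sedan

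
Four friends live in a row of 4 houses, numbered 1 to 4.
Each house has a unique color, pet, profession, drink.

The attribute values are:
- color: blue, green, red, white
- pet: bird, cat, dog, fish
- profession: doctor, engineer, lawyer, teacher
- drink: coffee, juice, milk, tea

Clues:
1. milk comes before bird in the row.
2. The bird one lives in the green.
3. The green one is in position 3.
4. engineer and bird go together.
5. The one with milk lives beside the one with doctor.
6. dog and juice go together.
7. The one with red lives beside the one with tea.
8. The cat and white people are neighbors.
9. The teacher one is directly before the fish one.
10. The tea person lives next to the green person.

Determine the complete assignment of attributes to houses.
Solution:

House | Color | Pet | Profession | Drink
----------------------------------------
  1   | red | cat | teacher | milk
  2   | white | fish | doctor | tea
  3   | green | bird | engineer | coffee
  4   | blue | dog | lawyer | juice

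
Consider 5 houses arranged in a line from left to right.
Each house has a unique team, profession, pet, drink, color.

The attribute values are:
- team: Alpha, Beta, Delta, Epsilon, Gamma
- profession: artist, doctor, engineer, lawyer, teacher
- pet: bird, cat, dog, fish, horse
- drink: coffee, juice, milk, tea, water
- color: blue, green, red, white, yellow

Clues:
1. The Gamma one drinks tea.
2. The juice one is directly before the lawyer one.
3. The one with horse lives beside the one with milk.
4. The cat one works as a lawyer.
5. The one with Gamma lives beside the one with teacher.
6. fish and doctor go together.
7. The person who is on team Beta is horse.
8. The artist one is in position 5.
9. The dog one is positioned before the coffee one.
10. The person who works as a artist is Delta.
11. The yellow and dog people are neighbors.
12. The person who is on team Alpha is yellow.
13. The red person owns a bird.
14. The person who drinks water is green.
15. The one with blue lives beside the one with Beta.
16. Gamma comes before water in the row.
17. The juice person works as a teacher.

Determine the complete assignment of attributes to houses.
Solution:

House | Team | Profession | Pet | Drink | Color
-----------------------------------------------
  1   | Gamma | doctor | fish | tea | blue
  2   | Beta | teacher | horse | juice | white
  3   | Alpha | lawyer | cat | milk | yellow
  4   | Epsilon | engineer | dog | water | green
  5   | Delta | artist | bird | coffee | red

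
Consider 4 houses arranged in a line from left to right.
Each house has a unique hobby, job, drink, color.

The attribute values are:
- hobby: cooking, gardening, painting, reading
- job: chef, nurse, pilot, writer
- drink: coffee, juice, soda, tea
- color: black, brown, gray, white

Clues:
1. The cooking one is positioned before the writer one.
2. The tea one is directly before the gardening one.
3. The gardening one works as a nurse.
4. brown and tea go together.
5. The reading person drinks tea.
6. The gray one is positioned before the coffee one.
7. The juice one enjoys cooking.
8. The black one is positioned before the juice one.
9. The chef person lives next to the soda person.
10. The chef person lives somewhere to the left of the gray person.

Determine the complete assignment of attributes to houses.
Solution:

House | Hobby | Job | Drink | Color
-----------------------------------
  1   | reading | chef | tea | brown
  2   | gardening | nurse | soda | black
  3   | cooking | pilot | juice | gray
  4   | painting | writer | coffee | white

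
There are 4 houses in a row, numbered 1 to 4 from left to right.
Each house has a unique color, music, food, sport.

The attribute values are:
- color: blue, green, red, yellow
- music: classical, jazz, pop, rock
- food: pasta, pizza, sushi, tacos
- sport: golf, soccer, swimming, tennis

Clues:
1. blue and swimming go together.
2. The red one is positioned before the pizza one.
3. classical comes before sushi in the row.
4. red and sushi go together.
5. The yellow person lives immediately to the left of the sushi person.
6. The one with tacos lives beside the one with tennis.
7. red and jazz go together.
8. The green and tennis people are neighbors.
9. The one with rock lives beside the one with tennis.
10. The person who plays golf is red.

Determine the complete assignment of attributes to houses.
Solution:

House | Color | Music | Food | Sport
------------------------------------
  1   | green | rock | tacos | soccer
  2   | yellow | classical | pasta | tennis
  3   | red | jazz | sushi | golf
  4   | blue | pop | pizza | swimming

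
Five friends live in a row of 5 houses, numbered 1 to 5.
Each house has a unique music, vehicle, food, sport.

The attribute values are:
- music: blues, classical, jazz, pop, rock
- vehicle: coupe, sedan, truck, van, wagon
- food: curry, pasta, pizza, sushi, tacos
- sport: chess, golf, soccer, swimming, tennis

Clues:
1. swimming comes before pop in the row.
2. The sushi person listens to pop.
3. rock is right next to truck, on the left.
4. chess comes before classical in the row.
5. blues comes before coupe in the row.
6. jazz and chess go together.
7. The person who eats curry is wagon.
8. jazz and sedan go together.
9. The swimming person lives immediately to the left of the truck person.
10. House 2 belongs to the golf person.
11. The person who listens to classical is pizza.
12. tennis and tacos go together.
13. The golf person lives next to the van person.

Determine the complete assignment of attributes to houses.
Solution:

House | Music | Vehicle | Food | Sport
--------------------------------------
  1   | rock | wagon | curry | swimming
  2   | pop | truck | sushi | golf
  3   | blues | van | tacos | tennis
  4   | jazz | sedan | pasta | chess
  5   | classical | coupe | pizza | soccer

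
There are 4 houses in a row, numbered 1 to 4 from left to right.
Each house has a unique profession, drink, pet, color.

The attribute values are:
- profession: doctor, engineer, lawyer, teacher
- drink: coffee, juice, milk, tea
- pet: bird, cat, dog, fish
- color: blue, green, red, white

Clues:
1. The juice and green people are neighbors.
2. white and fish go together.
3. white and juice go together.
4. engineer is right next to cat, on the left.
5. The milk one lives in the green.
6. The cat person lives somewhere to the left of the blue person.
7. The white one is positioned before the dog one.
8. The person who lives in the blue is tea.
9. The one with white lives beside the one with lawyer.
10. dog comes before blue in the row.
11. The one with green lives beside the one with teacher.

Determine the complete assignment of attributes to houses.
Solution:

House | Profession | Drink | Pet | Color
----------------------------------------
  1   | engineer | juice | fish | white
  2   | lawyer | milk | cat | green
  3   | teacher | coffee | dog | red
  4   | doctor | tea | bird | blue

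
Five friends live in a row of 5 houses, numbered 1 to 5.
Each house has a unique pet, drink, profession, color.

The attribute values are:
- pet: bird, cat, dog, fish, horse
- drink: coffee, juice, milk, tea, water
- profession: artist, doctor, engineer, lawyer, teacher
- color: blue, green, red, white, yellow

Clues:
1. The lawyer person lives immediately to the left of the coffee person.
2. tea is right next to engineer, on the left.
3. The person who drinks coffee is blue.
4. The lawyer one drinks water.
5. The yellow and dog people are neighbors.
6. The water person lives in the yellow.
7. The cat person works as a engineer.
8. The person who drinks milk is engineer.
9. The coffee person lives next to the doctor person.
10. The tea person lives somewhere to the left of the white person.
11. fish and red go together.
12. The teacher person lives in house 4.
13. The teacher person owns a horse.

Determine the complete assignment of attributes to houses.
Solution:

House | Pet | Drink | Profession | Color
----------------------------------------
  1   | bird | water | lawyer | yellow
  2   | dog | coffee | artist | blue
  3   | fish | juice | doctor | red
  4   | horse | tea | teacher | green
  5   | cat | milk | engineer | white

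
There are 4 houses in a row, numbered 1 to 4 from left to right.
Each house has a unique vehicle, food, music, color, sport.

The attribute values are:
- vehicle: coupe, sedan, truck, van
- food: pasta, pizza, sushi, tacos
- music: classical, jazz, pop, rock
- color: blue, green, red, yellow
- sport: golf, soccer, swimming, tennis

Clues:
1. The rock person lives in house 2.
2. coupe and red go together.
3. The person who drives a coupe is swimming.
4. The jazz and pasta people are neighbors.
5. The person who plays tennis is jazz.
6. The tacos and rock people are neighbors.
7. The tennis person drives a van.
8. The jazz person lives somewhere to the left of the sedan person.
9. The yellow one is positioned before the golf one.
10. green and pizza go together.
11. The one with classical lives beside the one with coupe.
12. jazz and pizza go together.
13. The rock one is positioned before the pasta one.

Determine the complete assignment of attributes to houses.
Solution:

House | Vehicle | Food | Music | Color | Sport
----------------------------------------------
  1   | truck | tacos | classical | yellow | soccer
  2   | coupe | sushi | rock | red | swimming
  3   | van | pizza | jazz | green | tennis
  4   | sedan | pasta | pop | blue | golf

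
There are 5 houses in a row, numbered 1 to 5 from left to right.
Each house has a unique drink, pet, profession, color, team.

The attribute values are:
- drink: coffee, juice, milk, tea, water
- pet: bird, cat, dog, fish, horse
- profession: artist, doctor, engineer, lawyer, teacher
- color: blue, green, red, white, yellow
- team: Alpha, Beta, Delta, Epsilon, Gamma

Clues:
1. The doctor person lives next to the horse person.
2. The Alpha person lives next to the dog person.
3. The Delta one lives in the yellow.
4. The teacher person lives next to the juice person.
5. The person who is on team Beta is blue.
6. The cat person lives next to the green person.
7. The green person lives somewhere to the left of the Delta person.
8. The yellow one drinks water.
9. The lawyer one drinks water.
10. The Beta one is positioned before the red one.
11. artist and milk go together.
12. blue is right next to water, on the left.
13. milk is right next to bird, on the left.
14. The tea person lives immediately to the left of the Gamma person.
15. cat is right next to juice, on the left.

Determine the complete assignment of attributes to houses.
Solution:

House | Drink | Pet | Profession | Color | Team
-----------------------------------------------
  1   | tea | cat | teacher | white | Alpha
  2   | juice | dog | doctor | green | Gamma
  3   | milk | horse | artist | blue | Beta
  4   | water | bird | lawyer | yellow | Delta
  5   | coffee | fish | engineer | red | Epsilon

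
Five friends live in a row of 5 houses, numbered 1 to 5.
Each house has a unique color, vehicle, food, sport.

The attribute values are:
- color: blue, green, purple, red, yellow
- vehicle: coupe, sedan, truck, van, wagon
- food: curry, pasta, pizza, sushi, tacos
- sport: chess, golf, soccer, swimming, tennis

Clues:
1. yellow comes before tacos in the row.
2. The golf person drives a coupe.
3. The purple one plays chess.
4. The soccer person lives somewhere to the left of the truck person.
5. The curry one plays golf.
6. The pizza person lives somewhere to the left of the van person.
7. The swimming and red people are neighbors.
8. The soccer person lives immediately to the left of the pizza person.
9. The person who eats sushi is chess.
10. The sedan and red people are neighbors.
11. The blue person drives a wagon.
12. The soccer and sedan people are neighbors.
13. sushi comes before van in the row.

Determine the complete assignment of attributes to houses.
Solution:

House | Color | Vehicle | Food | Sport
--------------------------------------
  1   | blue | wagon | pasta | soccer
  2   | yellow | sedan | pizza | swimming
  3   | red | coupe | curry | golf
  4   | purple | truck | sushi | chess
  5   | green | van | tacos | tennis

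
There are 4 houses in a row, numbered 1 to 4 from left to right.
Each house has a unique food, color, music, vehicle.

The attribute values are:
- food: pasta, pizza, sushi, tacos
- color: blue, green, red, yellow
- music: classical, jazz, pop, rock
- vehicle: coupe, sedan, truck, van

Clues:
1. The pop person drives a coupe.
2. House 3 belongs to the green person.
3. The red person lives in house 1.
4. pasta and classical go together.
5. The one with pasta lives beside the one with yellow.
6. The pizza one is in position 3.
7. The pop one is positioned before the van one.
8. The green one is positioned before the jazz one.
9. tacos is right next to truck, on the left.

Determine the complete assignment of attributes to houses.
Solution:

House | Food | Color | Music | Vehicle
--------------------------------------
  1   | pasta | red | classical | sedan
  2   | tacos | yellow | pop | coupe
  3   | pizza | green | rock | truck
  4   | sushi | blue | jazz | van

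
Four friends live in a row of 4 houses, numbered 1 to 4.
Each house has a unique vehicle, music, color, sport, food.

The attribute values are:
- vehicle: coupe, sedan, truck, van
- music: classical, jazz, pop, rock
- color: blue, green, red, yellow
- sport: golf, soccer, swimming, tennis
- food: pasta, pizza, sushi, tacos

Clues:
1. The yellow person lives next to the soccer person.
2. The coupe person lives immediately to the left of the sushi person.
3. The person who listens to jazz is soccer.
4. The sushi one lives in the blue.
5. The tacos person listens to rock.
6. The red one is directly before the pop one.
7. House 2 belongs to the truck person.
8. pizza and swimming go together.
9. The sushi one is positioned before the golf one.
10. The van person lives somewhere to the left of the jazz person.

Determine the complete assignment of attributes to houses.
Solution:

House | Vehicle | Music | Color | Sport | Food
----------------------------------------------
  1   | coupe | classical | red | swimming | pizza
  2   | truck | pop | blue | tennis | sushi
  3   | van | rock | yellow | golf | tacos
  4   | sedan | jazz | green | soccer | pasta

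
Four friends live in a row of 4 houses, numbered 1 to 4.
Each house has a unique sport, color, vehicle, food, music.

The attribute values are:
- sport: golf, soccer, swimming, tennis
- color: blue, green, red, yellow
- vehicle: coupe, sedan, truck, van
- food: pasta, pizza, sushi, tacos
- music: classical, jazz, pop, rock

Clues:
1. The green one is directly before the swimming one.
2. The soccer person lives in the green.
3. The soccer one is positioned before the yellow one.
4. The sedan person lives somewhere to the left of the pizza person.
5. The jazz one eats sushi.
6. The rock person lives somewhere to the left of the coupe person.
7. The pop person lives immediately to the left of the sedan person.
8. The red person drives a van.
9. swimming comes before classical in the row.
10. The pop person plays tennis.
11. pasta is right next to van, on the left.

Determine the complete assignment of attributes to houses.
Solution:

House | Sport | Color | Vehicle | Food | Music
----------------------------------------------
  1   | tennis | blue | truck | tacos | pop
  2   | soccer | green | sedan | pasta | rock
  3   | swimming | red | van | sushi | jazz
  4   | golf | yellow | coupe | pizza | classical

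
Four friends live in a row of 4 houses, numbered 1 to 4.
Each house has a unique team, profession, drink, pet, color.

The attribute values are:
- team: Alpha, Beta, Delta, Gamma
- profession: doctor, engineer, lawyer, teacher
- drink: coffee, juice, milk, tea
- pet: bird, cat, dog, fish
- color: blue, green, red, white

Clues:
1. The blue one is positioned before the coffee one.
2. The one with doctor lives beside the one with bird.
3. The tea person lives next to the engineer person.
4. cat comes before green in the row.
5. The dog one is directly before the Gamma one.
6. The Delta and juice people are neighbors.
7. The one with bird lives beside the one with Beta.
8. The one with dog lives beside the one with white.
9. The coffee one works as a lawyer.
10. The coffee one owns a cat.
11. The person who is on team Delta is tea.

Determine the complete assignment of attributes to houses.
Solution:

House | Team | Profession | Drink | Pet | Color
-----------------------------------------------
  1   | Delta | doctor | tea | dog | blue
  2   | Gamma | engineer | juice | bird | white
  3   | Beta | lawyer | coffee | cat | red
  4   | Alpha | teacher | milk | fish | green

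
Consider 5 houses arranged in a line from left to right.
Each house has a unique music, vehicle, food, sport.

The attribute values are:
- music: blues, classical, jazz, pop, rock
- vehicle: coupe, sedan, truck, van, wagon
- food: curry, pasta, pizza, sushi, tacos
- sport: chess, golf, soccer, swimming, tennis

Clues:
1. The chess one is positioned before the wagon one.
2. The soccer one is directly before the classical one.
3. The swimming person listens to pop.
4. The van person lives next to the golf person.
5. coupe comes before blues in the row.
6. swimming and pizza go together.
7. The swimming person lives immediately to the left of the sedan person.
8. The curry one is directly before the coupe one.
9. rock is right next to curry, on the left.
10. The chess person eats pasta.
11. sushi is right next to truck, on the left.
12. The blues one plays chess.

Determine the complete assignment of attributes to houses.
Solution:

House | Music | Vehicle | Food | Sport
--------------------------------------
  1   | rock | van | sushi | soccer
  2   | classical | truck | curry | golf
  3   | pop | coupe | pizza | swimming
  4   | blues | sedan | pasta | chess
  5   | jazz | wagon | tacos | tennis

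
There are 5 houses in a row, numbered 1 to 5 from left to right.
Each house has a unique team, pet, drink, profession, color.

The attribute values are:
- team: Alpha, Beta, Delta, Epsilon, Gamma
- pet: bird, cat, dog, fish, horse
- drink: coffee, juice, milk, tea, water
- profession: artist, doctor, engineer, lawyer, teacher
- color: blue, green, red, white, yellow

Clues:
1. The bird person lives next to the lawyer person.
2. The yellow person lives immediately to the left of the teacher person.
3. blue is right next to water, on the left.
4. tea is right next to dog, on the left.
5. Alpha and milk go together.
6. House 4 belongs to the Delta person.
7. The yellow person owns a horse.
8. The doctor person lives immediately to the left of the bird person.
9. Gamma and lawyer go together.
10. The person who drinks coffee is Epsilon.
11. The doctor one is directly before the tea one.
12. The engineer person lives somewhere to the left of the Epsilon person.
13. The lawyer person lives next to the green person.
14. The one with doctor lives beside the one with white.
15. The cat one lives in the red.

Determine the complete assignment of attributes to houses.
Solution:

House | Team | Pet | Drink | Profession | Color
-----------------------------------------------
  1   | Alpha | horse | milk | doctor | yellow
  2   | Beta | bird | tea | teacher | white
  3   | Gamma | dog | juice | lawyer | blue
  4   | Delta | fish | water | engineer | green
  5   | Epsilon | cat | coffee | artist | red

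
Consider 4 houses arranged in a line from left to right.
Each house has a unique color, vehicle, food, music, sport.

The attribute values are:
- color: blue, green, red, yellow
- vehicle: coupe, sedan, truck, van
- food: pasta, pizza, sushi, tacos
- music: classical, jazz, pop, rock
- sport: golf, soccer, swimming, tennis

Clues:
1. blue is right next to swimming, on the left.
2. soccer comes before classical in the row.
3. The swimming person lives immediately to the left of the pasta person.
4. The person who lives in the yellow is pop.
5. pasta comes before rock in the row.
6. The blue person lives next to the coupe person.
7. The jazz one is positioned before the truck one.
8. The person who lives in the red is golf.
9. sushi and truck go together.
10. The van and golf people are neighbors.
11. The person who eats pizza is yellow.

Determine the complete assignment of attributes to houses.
Solution:

House | Color | Vehicle | Food | Music | Sport
----------------------------------------------
  1   | blue | sedan | tacos | jazz | soccer
  2   | yellow | coupe | pizza | pop | swimming
  3   | green | van | pasta | classical | tennis
  4   | red | truck | sushi | rock | golf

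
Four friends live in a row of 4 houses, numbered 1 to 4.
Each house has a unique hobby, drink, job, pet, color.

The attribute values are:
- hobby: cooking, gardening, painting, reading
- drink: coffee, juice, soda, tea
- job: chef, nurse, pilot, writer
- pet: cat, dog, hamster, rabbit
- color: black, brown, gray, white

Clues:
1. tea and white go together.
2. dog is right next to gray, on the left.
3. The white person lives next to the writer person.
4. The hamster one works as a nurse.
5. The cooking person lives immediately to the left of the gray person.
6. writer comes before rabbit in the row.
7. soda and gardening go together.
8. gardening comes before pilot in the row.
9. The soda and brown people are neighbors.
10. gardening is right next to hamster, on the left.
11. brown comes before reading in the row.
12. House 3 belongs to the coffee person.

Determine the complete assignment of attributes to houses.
Solution:

House | Hobby | Drink | Job | Pet | Color
-----------------------------------------
  1   | cooking | tea | chef | dog | white
  2   | gardening | soda | writer | cat | gray
  3   | painting | coffee | nurse | hamster | brown
  4   | reading | juice | pilot | rabbit | black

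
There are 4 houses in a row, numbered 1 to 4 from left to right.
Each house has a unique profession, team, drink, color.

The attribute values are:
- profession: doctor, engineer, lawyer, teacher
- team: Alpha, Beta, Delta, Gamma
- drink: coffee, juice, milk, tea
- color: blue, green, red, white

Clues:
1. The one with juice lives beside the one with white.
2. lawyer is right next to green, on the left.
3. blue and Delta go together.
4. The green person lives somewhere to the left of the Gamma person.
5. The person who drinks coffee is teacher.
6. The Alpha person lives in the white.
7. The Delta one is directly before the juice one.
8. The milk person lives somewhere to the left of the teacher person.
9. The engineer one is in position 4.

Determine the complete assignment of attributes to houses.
Solution:

House | Profession | Team | Drink | Color
-----------------------------------------
  1   | lawyer | Delta | milk | blue
  2   | doctor | Beta | juice | green
  3   | teacher | Alpha | coffee | white
  4   | engineer | Gamma | tea | red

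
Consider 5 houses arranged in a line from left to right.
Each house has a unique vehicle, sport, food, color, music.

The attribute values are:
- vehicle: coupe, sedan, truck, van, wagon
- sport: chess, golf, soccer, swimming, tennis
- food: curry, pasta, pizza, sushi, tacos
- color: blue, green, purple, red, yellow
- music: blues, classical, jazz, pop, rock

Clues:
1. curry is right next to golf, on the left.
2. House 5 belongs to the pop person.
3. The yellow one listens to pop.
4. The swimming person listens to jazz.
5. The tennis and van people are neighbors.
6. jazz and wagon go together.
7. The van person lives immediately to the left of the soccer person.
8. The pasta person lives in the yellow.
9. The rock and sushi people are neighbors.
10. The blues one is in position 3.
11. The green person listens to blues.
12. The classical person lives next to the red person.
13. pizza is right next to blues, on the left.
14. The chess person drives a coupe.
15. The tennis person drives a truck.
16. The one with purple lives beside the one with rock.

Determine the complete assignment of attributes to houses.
Solution:

House | Vehicle | Sport | Food | Color | Music
----------------------------------------------
  1   | truck | tennis | curry | purple | classical
  2   | van | golf | pizza | red | rock
  3   | sedan | soccer | sushi | green | blues
  4   | wagon | swimming | tacos | blue | jazz
  5   | coupe | chess | pasta | yellow | pop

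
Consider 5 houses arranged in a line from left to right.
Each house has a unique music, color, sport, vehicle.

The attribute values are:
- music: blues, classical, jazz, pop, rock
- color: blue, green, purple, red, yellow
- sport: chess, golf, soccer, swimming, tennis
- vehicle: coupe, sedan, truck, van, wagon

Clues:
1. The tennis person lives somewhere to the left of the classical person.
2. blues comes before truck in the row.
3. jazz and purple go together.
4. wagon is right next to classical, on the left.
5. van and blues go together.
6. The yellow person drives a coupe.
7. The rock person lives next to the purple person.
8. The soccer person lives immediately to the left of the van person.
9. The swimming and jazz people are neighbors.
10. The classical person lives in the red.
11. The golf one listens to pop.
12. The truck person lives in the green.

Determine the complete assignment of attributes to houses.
Solution:

House | Music | Color | Sport | Vehicle
---------------------------------------
  1   | rock | yellow | swimming | coupe
  2   | jazz | purple | tennis | wagon
  3   | classical | red | soccer | sedan
  4   | blues | blue | chess | van
  5   | pop | green | golf | truck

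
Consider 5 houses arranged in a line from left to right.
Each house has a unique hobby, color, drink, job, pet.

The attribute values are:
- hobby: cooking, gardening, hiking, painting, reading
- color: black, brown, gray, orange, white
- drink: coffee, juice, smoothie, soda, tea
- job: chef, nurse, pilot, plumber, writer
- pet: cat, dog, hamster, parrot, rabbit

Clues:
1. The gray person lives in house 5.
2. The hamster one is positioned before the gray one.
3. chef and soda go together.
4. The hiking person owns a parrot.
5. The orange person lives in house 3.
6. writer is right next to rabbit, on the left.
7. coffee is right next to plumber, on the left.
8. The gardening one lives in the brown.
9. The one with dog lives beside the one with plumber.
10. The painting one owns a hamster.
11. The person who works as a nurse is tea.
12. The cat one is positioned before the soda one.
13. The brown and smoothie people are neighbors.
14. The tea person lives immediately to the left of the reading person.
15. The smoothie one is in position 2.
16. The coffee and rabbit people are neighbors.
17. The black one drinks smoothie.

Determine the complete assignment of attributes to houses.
Solution:

House | Hobby | Color | Drink | Job | Pet
-----------------------------------------
  1   | gardening | brown | coffee | writer | dog
  2   | cooking | black | smoothie | plumber | rabbit
  3   | painting | orange | tea | nurse | hamster
  4   | reading | white | juice | pilot | cat
  5   | hiking | gray | soda | chef | parrot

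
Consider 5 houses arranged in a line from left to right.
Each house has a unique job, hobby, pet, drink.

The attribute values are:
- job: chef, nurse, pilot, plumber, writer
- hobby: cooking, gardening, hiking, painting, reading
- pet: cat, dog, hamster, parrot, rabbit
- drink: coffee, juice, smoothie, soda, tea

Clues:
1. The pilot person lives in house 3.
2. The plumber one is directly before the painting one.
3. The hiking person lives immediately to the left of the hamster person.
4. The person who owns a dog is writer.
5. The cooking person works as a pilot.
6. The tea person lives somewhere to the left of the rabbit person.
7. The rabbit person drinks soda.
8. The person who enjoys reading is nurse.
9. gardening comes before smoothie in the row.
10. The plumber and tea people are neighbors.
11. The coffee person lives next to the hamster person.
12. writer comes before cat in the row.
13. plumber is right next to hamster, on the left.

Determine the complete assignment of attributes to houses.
Solution:

House | Job | Hobby | Pet | Drink
---------------------------------
  1   | plumber | hiking | parrot | coffee
  2   | chef | painting | hamster | tea
  3   | pilot | cooking | rabbit | soda
  4   | writer | gardening | dog | juice
  5   | nurse | reading | cat | smoothie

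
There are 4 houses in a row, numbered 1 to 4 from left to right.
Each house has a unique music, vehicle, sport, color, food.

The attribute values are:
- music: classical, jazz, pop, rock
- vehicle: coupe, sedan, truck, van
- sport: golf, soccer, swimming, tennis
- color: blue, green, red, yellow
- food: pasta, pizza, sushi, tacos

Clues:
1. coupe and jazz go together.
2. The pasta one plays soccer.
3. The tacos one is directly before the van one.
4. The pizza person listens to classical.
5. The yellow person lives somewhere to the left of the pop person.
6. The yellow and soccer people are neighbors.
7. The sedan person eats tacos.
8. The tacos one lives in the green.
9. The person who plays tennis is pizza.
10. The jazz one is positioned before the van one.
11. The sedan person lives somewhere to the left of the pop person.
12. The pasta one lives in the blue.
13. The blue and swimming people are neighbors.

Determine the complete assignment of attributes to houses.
Solution:

House | Music | Vehicle | Sport | Color | Food
----------------------------------------------
  1   | classical | truck | tennis | yellow | pizza
  2   | jazz | coupe | soccer | blue | pasta
  3   | rock | sedan | swimming | green | tacos
  4   | pop | van | golf | red | sushi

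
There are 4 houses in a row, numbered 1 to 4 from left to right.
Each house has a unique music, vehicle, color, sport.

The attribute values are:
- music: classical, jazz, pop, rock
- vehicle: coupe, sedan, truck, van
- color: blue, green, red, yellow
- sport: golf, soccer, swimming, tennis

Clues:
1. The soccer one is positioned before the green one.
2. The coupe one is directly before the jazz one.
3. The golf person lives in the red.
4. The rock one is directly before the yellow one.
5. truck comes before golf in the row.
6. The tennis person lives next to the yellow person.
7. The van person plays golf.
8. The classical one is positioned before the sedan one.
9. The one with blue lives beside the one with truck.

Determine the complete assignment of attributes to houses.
Solution:

House | Music | Vehicle | Color | Sport
---------------------------------------
  1   | rock | coupe | blue | tennis
  2   | jazz | truck | yellow | soccer
  3   | classical | van | red | golf
  4   | pop | sedan | green | swimming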